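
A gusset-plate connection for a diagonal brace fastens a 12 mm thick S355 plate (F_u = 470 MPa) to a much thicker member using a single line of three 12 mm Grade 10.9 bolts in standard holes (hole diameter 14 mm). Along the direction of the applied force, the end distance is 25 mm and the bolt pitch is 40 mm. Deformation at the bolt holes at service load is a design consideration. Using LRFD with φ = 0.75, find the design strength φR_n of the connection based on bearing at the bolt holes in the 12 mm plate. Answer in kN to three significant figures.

335 kN

Per bolt r_n = 1.2 l_c t F_u ≤ 2.4 d t F_u; upper limit = 2.4 × 12 × 12 × 470 / 1000 = 162.4 kN.
Edge bolt: l_c = 25 − 14/2 = 18 mm → 1.2 × 18 × 12 × 470 / 1000 = 121.8 → r_n = 121.8 kN.
Interior bolts: l_c = 40 − 14 = 26 mm → 1.2 × 26 × 12 × 470 / 1000 = 176 → r_n = 162.4 kN.
R_n = 1 × 121.8 + 2 × 162.4 = 446.7 kN.
Design strength φR_n = 0.75 × 446.7 = 335 kN.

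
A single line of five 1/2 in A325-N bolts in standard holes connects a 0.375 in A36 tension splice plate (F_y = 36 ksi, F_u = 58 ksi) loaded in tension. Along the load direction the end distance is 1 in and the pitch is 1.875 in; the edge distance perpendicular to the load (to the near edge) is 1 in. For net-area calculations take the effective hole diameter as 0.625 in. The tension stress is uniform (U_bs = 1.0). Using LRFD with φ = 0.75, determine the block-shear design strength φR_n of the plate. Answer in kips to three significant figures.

62.9 kips

Shear plane L_v = 1 + 4·1.875 = 8.5 in; A_gv = 8.5 × 0.375 = 3.188 in².
A_nv = (8.5 − 4.5·0.625) × 0.375 = 2.133 in².
A_nt = (1 − 0.5·0.625) × 0.375 = 0.2578 in².
0.6 F_u A_nv = 74.22 kips; 0.6 F_y A_gv = 68.85 kips → shear yielding governs the shear term.
R_n = 68.85 + 1.0 × 58 × 0.2578 = 83.8 kips.
Design strength φR_n = 0.75 × 83.8 = 62.9 kips.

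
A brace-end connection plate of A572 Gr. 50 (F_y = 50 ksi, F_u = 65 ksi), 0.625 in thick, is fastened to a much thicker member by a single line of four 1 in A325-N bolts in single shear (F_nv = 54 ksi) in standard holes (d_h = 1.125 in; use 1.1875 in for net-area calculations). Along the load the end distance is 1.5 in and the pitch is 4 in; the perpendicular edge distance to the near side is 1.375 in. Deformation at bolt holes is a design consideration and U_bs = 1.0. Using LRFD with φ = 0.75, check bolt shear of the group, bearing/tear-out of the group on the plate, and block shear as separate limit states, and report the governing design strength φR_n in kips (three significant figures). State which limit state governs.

127 kips (bolt shear governs)

Bolt shear: A_b = π·1²/4 = 0.7854 in²; R_n = 54 × 0.7854 × 4 × 1 = 169.6 kips → 0.75 × 169.6 = 127 kips.
Bearing: edge l_c = 0.9375, r_n = 45.7 kips; interior l_c = 2.875, r_n = 97.5 kips; R_n = 45.7 + 3·97.5 = 338.2 kips → 254 kips.
Block shear: A_gv = 8.438, A_nv = 5.84, A_nt = 0.4883 in²; R_n = min(0.6F_uA_nv, 0.6F_yA_gv) + U_bs·F_u·A_nt = 259.5 kips → 195 kips.
Bolt shear governs: 127 kips.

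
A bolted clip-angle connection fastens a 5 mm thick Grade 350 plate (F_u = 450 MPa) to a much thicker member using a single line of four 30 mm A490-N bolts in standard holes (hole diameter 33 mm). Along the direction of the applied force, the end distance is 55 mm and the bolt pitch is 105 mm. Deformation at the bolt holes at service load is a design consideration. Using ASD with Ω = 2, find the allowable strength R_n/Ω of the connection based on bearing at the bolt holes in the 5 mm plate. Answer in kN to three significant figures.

295 kN

Per bolt r_n = 1.2 l_c t F_u ≤ 2.4 d t F_u; upper limit = 2.4 × 30 × 5 × 450 / 1000 = 162 kN.
Edge bolt: l_c = 55 − 33/2 = 38.5 mm → 1.2 × 38.5 × 5 × 450 / 1000 = 103.9 → r_n = 103.9 kN.
Interior bolts: l_c = 105 − 33 = 72 mm → 1.2 × 72 × 5 × 450 / 1000 = 194.4 → r_n = 162 kN.
R_n = 1 × 103.9 + 3 × 162 = 590 kN.
Allowable strength R_n/Ω = 590 / 2 = 295 kN.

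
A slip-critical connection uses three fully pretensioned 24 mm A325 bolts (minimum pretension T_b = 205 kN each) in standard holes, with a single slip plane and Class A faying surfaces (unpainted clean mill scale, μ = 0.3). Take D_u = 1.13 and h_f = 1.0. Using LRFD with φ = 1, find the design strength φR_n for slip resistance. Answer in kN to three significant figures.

208 kN

R_n = μ · D_u · h_f · T_b · n_s · n_b = 0.3 × 1.13 × 1.0 × 205 × 1 × 3 = 208.5 kN.
Design strength φR_n = 1 × 208.5 = 208 kN.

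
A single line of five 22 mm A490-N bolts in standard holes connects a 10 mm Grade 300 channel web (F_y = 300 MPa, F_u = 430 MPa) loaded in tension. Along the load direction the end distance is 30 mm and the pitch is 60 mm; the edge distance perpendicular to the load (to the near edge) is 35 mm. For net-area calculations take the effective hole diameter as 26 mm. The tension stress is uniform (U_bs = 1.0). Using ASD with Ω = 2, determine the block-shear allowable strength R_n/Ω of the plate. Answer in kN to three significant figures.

Shear plane L_v = 30 + 4·60 = 270 mm; A_gv = 270 × 10 = 2700 mm².
A_nv = (270 − 4.5·26) × 10 = 1530 mm².
A_nt = (35 − 0.5·26) × 10 = 220 mm².
0.6 F_u A_nv = 394.7 kN; 0.6 F_y A_gv = 486 kN → shear rupture governs the shear term.
R_n = 394.7 + 1.0 × 430 × 220 / 1000 = 489.3 kN.
Allowable strength R_n/Ω = 489.3 / 2 = 245 kN.

245 kN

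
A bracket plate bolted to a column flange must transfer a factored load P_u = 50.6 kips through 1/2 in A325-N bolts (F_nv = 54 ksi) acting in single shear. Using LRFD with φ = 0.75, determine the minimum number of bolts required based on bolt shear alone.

A_b = π·0.5²/4 = 0.1963 in².
Per-bolt design strength φR_n = 0.75 × 54 × 0.1963 × 1 = 7.952 kips.
n ≥ 50.6 / 7.952 = 6.363 → use 7 bolts.

7 bolts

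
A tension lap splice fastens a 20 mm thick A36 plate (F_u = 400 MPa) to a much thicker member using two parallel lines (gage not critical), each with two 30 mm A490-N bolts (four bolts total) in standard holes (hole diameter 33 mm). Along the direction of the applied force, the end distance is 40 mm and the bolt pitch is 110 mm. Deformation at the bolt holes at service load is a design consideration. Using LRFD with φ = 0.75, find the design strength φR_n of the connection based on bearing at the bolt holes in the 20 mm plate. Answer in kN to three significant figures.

1200 kN

Per bolt r_n = 1.2 l_c t F_u ≤ 2.4 d t F_u; upper limit = 2.4 × 30 × 20 × 400 / 1000 = 576 kN.
Edge bolt: l_c = 40 − 33/2 = 23.5 mm → 1.2 × 23.5 × 20 × 400 / 1000 = 225.6 → r_n = 225.6 kN.
Interior bolts: l_c = 110 − 33 = 77 mm → 1.2 × 77 × 20 × 400 / 1000 = 739.2 → r_n = 576 kN.
R_n = 2 × 225.6 + 2 × 576 = 1603 kN.
Design strength φR_n = 0.75 × 1603 = 1200 kN.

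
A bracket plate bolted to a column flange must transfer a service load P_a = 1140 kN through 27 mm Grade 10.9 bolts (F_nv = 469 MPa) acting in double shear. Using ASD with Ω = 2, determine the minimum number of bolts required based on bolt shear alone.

A_b = π·27²/4 = 572.6 mm².
Per-bolt allowable strength R_n/Ω = 469 × 572.6 × 2 / 1000 / 2 = 268.5 kN.
n ≥ 1140 / 268.5 = 4.245 → use 5 bolts.

5 bolts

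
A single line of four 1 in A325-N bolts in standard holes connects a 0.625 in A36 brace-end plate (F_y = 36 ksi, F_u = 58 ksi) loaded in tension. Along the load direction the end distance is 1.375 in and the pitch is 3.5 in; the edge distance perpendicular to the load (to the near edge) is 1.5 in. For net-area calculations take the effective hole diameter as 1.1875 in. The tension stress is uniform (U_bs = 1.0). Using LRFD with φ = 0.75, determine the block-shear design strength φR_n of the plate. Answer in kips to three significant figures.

145 kips

Shear plane L_v = 1.375 + 3·3.5 = 11.88 in; A_gv = 11.88 × 0.625 = 7.422 in².
A_nv = (11.88 − 3.5·1.1875) × 0.625 = 4.824 in².
A_nt = (1.5 − 0.5·1.1875) × 0.625 = 0.5664 in².
0.6 F_u A_nv = 167.9 kips; 0.6 F_y A_gv = 160.3 kips → shear yielding governs the shear term.
R_n = 160.3 + 1.0 × 58 × 0.5664 = 193.2 kips.
Design strength φR_n = 0.75 × 193.2 = 145 kips.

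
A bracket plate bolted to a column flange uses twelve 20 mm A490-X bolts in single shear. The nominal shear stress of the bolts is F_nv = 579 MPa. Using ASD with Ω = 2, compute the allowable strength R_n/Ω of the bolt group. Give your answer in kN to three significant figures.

1090 kN

A_b = π × 20² / 4 = 314.2 mm².
R_n = F_nv · A_b · n · n_s = 579 × 314.2 × 12 × 1 / 1000 = 2183 kN.
Allowable strength R_n/Ω = 2183 / 2 = 1090 kN.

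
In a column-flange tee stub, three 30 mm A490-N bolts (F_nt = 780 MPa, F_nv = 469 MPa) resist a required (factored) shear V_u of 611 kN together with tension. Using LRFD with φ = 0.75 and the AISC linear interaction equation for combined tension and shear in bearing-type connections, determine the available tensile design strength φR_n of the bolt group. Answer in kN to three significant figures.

597 kN

A_b = π·30²/4 = 706.9 mm²; f_rv = 611 × 1000 / (3 × 706.9) = 288.1 MPa.
F'_nt = 1.3 F_nt − (F_nt / φF_nv) f_rv = 1.3·780 − (780/(0.75·469))·288.1 = 375.1 MPa, capped at F_nt → F'_nt = 375.1 MPa.
R_n = F'_nt · A_b · n = 375.1 × 706.9 × 3 / 1000 = 795.4 kN.
Design strength φR_n = 0.75 × 795.4 = 597 kN.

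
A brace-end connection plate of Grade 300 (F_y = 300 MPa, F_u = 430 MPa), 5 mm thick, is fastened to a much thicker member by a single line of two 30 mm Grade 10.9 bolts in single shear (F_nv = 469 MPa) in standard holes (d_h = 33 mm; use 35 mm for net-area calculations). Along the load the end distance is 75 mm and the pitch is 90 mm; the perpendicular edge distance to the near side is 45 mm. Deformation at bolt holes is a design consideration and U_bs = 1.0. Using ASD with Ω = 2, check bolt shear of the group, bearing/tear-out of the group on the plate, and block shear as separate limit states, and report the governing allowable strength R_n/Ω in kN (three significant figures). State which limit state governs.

102 kN (block shear governs)

Bolt shear: A_b = π·30²/4 = 706.9 mm²; R_n = 469 × 706.9 × 2 × 1 / 1000 = 663 kN → 663 / 2 = 332 kN.
Bearing: edge l_c = 58.5, r_n = 150.9 kN; interior l_c = 57, r_n = 147.1 kN; R_n = 150.9 + 1·147.1 = 298 kN → 149 kN.
Block shear: A_gv = 825, A_nv = 562.5, A_nt = 137.5 mm²; R_n = min(0.6F_uA_nv, 0.6F_yA_gv) + U_bs·F_u·A_nt = 204.2 kN → 102 kN.
Block shear governs: 102 kN.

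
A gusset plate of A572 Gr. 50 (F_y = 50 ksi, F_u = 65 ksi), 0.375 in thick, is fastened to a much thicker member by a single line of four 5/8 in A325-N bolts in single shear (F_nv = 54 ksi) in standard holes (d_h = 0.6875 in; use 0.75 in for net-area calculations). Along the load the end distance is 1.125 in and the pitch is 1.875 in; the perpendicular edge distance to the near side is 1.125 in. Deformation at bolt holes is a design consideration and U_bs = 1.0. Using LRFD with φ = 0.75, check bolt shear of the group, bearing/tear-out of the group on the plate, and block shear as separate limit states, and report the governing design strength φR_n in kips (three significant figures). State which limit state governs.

Bolt shear: A_b = π·0.625²/4 = 0.3068 in²; R_n = 54 × 0.3068 × 4 × 1 = 66.27 kips → 0.75 × 66.27 = 49.7 kips.
Bearing: edge l_c = 0.7812, r_n = 22.85 kips; interior l_c = 1.188, r_n = 34.73 kips; R_n = 22.85 + 3·34.73 = 127.1 kips → 95.3 kips.
Block shear: A_gv = 2.531, A_nv = 1.547, A_nt = 0.2812 in²; R_n = min(0.6F_uA_nv, 0.6F_yA_gv) + U_bs·F_u·A_nt = 78.61 kips → 59 kips.
Bolt shear governs: 49.7 kips.

49.7 kips (bolt shear governs)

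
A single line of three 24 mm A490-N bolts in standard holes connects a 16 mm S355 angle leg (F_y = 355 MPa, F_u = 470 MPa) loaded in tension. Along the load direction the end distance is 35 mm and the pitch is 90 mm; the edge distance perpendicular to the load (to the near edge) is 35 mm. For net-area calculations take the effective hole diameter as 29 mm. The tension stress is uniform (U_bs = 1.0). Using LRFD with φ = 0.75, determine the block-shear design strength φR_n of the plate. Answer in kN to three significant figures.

598 kN

Shear plane L_v = 35 + 2·90 = 215 mm; A_gv = 215 × 16 = 3440 mm².
A_nv = (215 − 2.5·29) × 16 = 2280 mm².
A_nt = (35 − 0.5·29) × 16 = 328 mm².
0.6 F_u A_nv = 643 kN; 0.6 F_y A_gv = 732.7 kN → shear rupture governs the shear term.
R_n = 643 + 1.0 × 470 × 328 / 1000 = 797.1 kN.
Design strength φR_n = 0.75 × 797.1 = 598 kN.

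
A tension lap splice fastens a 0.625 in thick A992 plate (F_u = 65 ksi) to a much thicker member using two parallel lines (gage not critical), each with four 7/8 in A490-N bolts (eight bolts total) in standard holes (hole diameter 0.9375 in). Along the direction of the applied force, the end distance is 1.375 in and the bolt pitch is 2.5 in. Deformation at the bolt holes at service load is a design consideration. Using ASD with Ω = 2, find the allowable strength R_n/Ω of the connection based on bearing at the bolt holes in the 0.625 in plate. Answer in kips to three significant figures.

Per bolt r_n = 1.2 l_c t F_u ≤ 2.4 d t F_u; upper limit = 2.4 × 0.875 × 0.625 × 65 = 85.31 kips.
Edge bolt: l_c = 1.375 − 0.9375/2 = 0.9062 in → 1.2 × 0.9062 × 0.625 × 65 = 44.18 → r_n = 44.18 kips.
Interior bolts: l_c = 2.5 − 0.9375 = 1.562 in → 1.2 × 1.562 × 0.625 × 65 = 76.17 → r_n = 76.17 kips.
R_n = 2 × 44.18 + 6 × 76.17 = 545.4 kips.
Allowable strength R_n/Ω = 545.4 / 2 = 273 kips.

273 kips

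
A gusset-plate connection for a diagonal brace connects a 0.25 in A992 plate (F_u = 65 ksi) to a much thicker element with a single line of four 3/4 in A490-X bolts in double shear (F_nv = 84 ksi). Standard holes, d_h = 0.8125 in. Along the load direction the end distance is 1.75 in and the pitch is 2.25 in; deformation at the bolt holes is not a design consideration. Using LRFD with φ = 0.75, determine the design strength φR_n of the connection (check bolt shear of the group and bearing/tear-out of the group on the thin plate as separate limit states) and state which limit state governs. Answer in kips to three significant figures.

103 kips (bearing governs)

Bolt shear: A_b = π·0.75²/4 = 0.4418 in²; R_n = 84 × 0.4418 × 4 × 2 = 296.9 kips → 0.75 × 296.9 = 223 kips.
Bearing (1.5 l_c t F_u ≤ 3.0 d t F_u): upper limit = 3.0·0.75·0.25·65 = 36.56 kips.
  Edge l_c = 1.75 − 0.8125/2 = 1.344 → r_n = 32.75 kips; interior l_c = 2.25 − 0.8125 = 1.438 → r_n = 35.04 kips.
  R_n,bearing = 1·32.75 + 3·35.04 = 137.9 kips → 0.75 × 137.9 = 103 kips.
Bearing governs: 103 kips.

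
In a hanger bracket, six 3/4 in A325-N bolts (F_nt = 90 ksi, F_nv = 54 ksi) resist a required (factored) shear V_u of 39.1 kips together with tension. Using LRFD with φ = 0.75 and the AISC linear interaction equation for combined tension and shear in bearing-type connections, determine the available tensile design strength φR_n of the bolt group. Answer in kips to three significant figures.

A_b = π·0.75²/4 = 0.4418 in²; f_rv = 39.1 / (6 × 0.4418) = 14.75 ksi.
F'_nt = 1.3 F_nt − (F_nt / φF_nv) f_rv = 1.3·90 − (90/(0.75·54))·14.75 = 84.22 ksi, capped at F_nt → F'_nt = 84.22 ksi.
R_n = F'_nt · A_b · n = 84.22 × 0.4418 × 6 = 223.2 kips.
Design strength φR_n = 0.75 × 223.2 = 167 kips.

167 kips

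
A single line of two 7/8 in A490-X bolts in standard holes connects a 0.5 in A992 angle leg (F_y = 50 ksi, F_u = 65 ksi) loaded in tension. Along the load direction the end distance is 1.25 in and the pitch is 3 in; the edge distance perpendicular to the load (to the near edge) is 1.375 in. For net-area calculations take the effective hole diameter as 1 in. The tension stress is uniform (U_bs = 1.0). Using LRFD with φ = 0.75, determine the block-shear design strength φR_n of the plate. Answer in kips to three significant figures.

Shear plane L_v = 1.25 + 1·3 = 4.25 in; A_gv = 4.25 × 0.5 = 2.125 in².
A_nv = (4.25 − 1.5·1) × 0.5 = 1.375 in².
A_nt = (1.375 − 0.5·1) × 0.5 = 0.4375 in².
0.6 F_u A_nv = 53.62 kips; 0.6 F_y A_gv = 63.75 kips → shear rupture governs the shear term.
R_n = 53.62 + 1.0 × 65 × 0.4375 = 82.06 kips.
Design strength φR_n = 0.75 × 82.06 = 61.5 kips.

61.5 kips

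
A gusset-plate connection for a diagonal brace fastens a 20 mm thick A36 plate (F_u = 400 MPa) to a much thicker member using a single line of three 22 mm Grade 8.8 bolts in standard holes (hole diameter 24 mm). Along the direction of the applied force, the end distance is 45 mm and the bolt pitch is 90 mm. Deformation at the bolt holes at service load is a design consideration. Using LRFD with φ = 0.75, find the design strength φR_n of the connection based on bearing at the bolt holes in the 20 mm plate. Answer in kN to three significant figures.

871 kN

Per bolt r_n = 1.2 l_c t F_u ≤ 2.4 d t F_u; upper limit = 2.4 × 22 × 20 × 400 / 1000 = 422.4 kN.
Edge bolt: l_c = 45 − 24/2 = 33 mm → 1.2 × 33 × 20 × 400 / 1000 = 316.8 → r_n = 316.8 kN.
Interior bolts: l_c = 90 − 24 = 66 mm → 1.2 × 66 × 20 × 400 / 1000 = 633.6 → r_n = 422.4 kN.
R_n = 1 × 316.8 + 2 × 422.4 = 1162 kN.
Design strength φR_n = 0.75 × 1162 = 871 kN.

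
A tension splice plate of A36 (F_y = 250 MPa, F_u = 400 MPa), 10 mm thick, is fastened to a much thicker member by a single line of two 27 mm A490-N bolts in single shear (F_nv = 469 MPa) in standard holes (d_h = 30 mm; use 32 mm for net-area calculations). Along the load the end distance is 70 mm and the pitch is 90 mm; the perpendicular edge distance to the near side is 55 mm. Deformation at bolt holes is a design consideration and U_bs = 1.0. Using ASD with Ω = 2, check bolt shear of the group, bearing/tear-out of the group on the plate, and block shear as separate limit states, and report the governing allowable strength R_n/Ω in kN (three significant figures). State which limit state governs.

198 kN (block shear governs)

Bolt shear: A_b = π·27²/4 = 572.6 mm²; R_n = 469 × 572.6 × 2 × 1 / 1000 = 537.1 kN → 537.1 / 2 = 269 kN.
Bearing: edge l_c = 55, r_n = 259.2 kN; interior l_c = 60, r_n = 259.2 kN; R_n = 259.2 + 1·259.2 = 518.4 kN → 259 kN.
Block shear: A_gv = 1600, A_nv = 1120, A_nt = 390 mm²; R_n = min(0.6F_uA_nv, 0.6F_yA_gv) + U_bs·F_u·A_nt = 396 kN → 198 kN.
Block shear governs: 198 kN.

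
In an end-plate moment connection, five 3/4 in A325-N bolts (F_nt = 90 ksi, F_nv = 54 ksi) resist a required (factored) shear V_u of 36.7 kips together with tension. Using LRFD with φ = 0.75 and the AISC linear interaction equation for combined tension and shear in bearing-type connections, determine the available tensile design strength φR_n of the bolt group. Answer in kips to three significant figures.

133 kips

A_b = π·0.75²/4 = 0.4418 in²; f_rv = 36.7 / (5 × 0.4418) = 16.61 ksi.
F'_nt = 1.3 F_nt − (F_nt / φF_nv) f_rv = 1.3·90 − (90/(0.75·54))·16.61 = 80.08 ksi, capped at F_nt → F'_nt = 80.08 ksi.
R_n = F'_nt · A_b · n = 80.08 × 0.4418 × 5 = 176.9 kips.
Design strength φR_n = 0.75 × 176.9 = 133 kips.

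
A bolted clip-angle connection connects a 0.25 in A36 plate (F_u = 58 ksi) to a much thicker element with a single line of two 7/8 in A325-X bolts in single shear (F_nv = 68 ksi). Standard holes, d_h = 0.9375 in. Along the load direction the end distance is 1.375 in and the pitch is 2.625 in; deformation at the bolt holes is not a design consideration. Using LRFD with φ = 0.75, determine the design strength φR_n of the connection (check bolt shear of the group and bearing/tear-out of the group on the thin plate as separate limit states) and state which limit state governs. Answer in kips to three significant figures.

42.3 kips (bearing governs)

Bolt shear: A_b = π·0.875²/4 = 0.6013 in²; R_n = 68 × 0.6013 × 2 × 1 = 81.78 kips → 0.75 × 81.78 = 61.3 kips.
Bearing (1.5 l_c t F_u ≤ 3.0 d t F_u): upper limit = 3.0·0.875·0.25·58 = 38.06 kips.
  Edge l_c = 1.375 − 0.9375/2 = 0.9062 → r_n = 19.71 kips; interior l_c = 2.625 − 0.9375 = 1.688 → r_n = 36.7 kips.
  R_n,bearing = 1·19.71 + 1·36.7 = 56.41 kips → 0.75 × 56.41 = 42.3 kips.
Bearing governs: 42.3 kips.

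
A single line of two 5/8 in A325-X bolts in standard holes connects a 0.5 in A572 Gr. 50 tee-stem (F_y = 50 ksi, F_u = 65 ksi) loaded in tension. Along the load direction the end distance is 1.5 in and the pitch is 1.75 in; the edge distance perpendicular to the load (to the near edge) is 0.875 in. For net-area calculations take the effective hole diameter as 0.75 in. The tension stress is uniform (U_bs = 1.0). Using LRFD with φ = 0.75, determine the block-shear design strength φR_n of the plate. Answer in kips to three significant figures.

Shear plane L_v = 1.5 + 1·1.75 = 3.25 in; A_gv = 3.25 × 0.5 = 1.625 in².
A_nv = (3.25 − 1.5·0.75) × 0.5 = 1.062 in².
A_nt = (0.875 − 0.5·0.75) × 0.5 = 0.25 in².
0.6 F_u A_nv = 41.44 kips; 0.6 F_y A_gv = 48.75 kips → shear rupture governs the shear term.
R_n = 41.44 + 1.0 × 65 × 0.25 = 57.69 kips.
Design strength φR_n = 0.75 × 57.69 = 43.3 kips.

43.3 kips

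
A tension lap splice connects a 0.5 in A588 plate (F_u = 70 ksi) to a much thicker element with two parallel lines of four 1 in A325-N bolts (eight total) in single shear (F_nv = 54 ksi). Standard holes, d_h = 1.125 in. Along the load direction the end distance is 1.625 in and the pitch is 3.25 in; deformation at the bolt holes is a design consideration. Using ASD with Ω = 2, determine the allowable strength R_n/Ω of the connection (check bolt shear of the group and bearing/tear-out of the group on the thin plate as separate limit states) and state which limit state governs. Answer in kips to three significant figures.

170 kips (bolt shear governs)

Bolt shear: A_b = π·1²/4 = 0.7854 in²; R_n = 54 × 0.7854 × 8 × 1 = 339.3 kips → 339.3 / 2 = 170 kips.
Bearing (1.2 l_c t F_u ≤ 2.4 d t F_u): upper limit = 2.4·1·0.5·70 = 84 kips.
  Edge l_c = 1.625 − 1.125/2 = 1.062 → r_n = 44.62 kips; interior l_c = 3.25 − 1.125 = 2.125 → r_n = 84 kips.
  R_n,bearing = 2·44.62 + 6·84 = 593.2 kips → 593.2 / 2 = 297 kips.
Bolt shear governs: 170 kips.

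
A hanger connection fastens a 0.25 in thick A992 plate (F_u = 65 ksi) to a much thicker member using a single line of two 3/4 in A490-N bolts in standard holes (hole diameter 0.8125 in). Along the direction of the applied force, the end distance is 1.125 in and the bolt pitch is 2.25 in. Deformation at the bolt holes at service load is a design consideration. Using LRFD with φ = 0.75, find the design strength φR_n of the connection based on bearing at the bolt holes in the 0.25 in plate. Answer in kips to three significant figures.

Per bolt r_n = 1.2 l_c t F_u ≤ 2.4 d t F_u; upper limit = 2.4 × 0.75 × 0.25 × 65 = 29.25 kips.
Edge bolt: l_c = 1.125 − 0.8125/2 = 0.7188 in → 1.2 × 0.7188 × 0.25 × 65 = 14.02 → r_n = 14.02 kips.
Interior bolts: l_c = 2.25 − 0.8125 = 1.438 in → 1.2 × 1.438 × 0.25 × 65 = 28.03 → r_n = 28.03 kips.
R_n = 1 × 14.02 + 1 × 28.03 = 42.05 kips.
Design strength φR_n = 0.75 × 42.05 = 31.5 kips.

31.5 kips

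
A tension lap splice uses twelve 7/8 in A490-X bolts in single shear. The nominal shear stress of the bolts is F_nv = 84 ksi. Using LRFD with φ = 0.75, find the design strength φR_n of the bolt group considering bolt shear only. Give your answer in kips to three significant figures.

A_b = π × 0.875² / 4 = 0.6013 in².
R_n = F_nv · A_b · n · n_s = 84 × 0.6013 × 12 × 1 = 606.1 kips.
Design strength φR_n = 0.75 × 606.1 = 455 kips.

455 kips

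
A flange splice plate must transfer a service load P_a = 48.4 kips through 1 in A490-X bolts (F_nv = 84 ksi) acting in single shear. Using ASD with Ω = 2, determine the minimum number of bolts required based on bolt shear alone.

A_b = π·1²/4 = 0.7854 in².
Per-bolt allowable strength R_n/Ω = 84 × 0.7854 × 1 / 2 = 32.99 kips.
n ≥ 48.4 / 32.99 = 1.467 → use 2 bolts.

2 bolts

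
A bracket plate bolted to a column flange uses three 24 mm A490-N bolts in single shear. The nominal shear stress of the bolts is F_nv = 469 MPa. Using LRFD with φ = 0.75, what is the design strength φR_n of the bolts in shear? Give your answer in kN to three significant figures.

477 kN

A_b = π × 24² / 4 = 452.4 mm².
R_n = F_nv · A_b · n · n_s = 469 × 452.4 × 3 × 1 / 1000 = 636.5 kN.
Design strength φR_n = 0.75 × 636.5 = 477 kN.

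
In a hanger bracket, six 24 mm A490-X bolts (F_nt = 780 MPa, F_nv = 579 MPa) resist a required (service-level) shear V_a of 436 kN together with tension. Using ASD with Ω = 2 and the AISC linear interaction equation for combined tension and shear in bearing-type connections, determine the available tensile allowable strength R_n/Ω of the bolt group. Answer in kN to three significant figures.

789 kN

A_b = π·24²/4 = 452.4 mm²; f_rv = 436 × 1000 / (6 × 452.4) = 160.6 MPa.
F'_nt = 1.3 F_nt − (Ω F_nt / F_nv) f_rv = 1.3·780 − (2·780/579)·160.6 = 581.2 MPa, capped at F_nt → F'_nt = 581.2 MPa.
R_n = F'_nt · A_b · n = 581.2 × 452.4 × 6 / 1000 = 1578 kN.
Allowable strength R_n/Ω = 1578 / 2 = 789 kN.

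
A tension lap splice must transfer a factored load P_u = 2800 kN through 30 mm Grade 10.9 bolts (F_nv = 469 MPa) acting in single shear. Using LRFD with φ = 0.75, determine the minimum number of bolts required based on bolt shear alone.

A_b = π·30²/4 = 706.9 mm².
Per-bolt design strength φR_n = 0.75 × 469 × 706.9 × 1 / 1000 = 248.6 kN.
n ≥ 2800 / 248.6 = 11.26 → use 12 bolts.

12 bolts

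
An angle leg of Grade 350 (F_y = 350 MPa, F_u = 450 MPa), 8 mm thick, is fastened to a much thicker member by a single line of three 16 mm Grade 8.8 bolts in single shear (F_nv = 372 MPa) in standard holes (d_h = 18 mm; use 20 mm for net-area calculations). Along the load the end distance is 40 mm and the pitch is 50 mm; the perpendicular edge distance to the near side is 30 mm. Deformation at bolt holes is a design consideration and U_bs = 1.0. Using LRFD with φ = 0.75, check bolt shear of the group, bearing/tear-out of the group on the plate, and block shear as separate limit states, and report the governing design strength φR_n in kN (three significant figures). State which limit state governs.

Bolt shear: A_b = π·16²/4 = 201.1 mm²; R_n = 372 × 201.1 × 3 × 1 / 1000 = 224.4 kN → 0.75 × 224.4 = 168 kN.
Bearing: edge l_c = 31, r_n = 133.9 kN; interior l_c = 32, r_n = 138.2 kN; R_n = 133.9 + 2·138.2 = 410.4 kN → 308 kN.
Block shear: A_gv = 1120, A_nv = 720, A_nt = 160 mm²; R_n = min(0.6F_uA_nv, 0.6F_yA_gv) + U_bs·F_u·A_nt = 266.4 kN → 200 kN.
Bolt shear governs: 168 kN.

168 kN (bolt shear governs)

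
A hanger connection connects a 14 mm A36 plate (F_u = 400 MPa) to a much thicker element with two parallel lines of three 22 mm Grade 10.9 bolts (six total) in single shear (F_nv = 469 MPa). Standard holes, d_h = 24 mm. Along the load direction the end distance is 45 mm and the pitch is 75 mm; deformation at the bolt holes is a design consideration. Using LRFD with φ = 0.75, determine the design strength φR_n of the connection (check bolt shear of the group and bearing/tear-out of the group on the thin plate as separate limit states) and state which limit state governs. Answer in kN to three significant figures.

Bolt shear: A_b = π·22²/4 = 380.1 mm²; R_n = 469 × 380.1 × 6 × 1 / 1000 = 1070 kN → 0.75 × 1070 = 802 kN.
Bearing (1.2 l_c t F_u ≤ 2.4 d t F_u): upper limit = 2.4·22·14·400 / 1000 = 295.7 kN.
  Edge l_c = 45 − 24/2 = 33 → r_n = 221.8 kN; interior l_c = 75 − 24 = 51 → r_n = 295.7 kN.
  R_n,bearing = 2·221.8 + 4·295.7 = 1626 kN → 0.75 × 1626 = 1220 kN.
Bolt shear governs: 802 kN.

802 kN (bolt shear governs)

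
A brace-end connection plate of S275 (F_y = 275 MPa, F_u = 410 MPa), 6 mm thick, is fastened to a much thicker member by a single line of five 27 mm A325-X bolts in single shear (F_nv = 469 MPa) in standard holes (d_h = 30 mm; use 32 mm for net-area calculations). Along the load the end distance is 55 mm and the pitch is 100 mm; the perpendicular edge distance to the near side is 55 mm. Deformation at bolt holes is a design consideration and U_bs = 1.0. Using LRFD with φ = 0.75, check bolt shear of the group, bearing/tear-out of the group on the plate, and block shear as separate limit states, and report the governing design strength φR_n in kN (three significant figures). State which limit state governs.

410 kN (block shear governs)

Bolt shear: A_b = π·27²/4 = 572.6 mm²; R_n = 469 × 572.6 × 5 × 1 / 1000 = 1343 kN → 0.75 × 1343 = 1010 kN.
Bearing: edge l_c = 40, r_n = 118.1 kN; interior l_c = 70, r_n = 159.4 kN; R_n = 118.1 + 4·159.4 = 755.7 kN → 567 kN.
Block shear: A_gv = 2730, A_nv = 1866, A_nt = 234 mm²; R_n = min(0.6F_uA_nv, 0.6F_yA_gv) + U_bs·F_u·A_nt = 546.4 kN → 410 kN.
Block shear governs: 410 kN.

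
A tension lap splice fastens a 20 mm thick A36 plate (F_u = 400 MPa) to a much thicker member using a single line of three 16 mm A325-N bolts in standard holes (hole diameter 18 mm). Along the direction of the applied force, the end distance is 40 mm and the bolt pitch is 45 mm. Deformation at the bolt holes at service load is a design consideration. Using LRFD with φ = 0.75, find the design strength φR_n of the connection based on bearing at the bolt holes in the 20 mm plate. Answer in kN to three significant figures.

612 kN

Per bolt r_n = 1.2 l_c t F_u ≤ 2.4 d t F_u; upper limit = 2.4 × 16 × 20 × 400 / 1000 = 307.2 kN.
Edge bolt: l_c = 40 − 18/2 = 31 mm → 1.2 × 31 × 20 × 400 / 1000 = 297.6 → r_n = 297.6 kN.
Interior bolts: l_c = 45 − 18 = 27 mm → 1.2 × 27 × 20 × 400 / 1000 = 259.2 → r_n = 259.2 kN.
R_n = 1 × 297.6 + 2 × 259.2 = 816 kN.
Design strength φR_n = 0.75 × 816 = 612 kN.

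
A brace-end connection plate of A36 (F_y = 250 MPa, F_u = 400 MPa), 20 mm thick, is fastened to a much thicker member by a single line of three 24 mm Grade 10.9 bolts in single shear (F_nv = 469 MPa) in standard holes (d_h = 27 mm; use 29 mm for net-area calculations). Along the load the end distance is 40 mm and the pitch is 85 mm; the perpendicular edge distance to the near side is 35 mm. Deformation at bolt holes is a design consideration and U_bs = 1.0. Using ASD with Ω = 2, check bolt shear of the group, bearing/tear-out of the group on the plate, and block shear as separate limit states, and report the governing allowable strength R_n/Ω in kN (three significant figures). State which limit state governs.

Bolt shear: A_b = π·24²/4 = 452.4 mm²; R_n = 469 × 452.4 × 3 × 1 / 1000 = 636.5 kN → 636.5 / 2 = 318 kN.
Bearing: edge l_c = 26.5, r_n = 254.4 kN; interior l_c = 58, r_n = 460.8 kN; R_n = 254.4 + 2·460.8 = 1176 kN → 588 kN.
Block shear: A_gv = 4200, A_nv = 2750, A_nt = 410 mm²; R_n = min(0.6F_uA_nv, 0.6F_yA_gv) + U_bs·F_u·A_nt = 794 kN → 397 kN.
Bolt shear governs: 318 kN.

318 kN (bolt shear governs)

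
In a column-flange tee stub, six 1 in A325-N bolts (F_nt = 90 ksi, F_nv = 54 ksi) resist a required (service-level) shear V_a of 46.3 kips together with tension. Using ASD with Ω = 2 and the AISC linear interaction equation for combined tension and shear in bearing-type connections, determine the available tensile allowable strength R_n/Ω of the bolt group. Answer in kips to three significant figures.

A_b = π·1²/4 = 0.7854 in²; f_rv = 46.3 / (6 × 0.7854) = 9.825 ksi.
F'_nt = 1.3 F_nt − (Ω F_nt / F_nv) f_rv = 1.3·90 − (2·90/54)·9.825 = 84.25 ksi, capped at F_nt → F'_nt = 84.25 ksi.
R_n = F'_nt · A_b · n = 84.25 × 0.7854 × 6 = 397 kips.
Allowable strength R_n/Ω = 397 / 2 = 199 kips.

199 kips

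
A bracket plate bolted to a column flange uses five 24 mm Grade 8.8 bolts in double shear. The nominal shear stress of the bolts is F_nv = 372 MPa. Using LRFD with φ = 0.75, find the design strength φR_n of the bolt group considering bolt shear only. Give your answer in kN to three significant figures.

1260 kN

A_b = π × 24² / 4 = 452.4 mm².
R_n = F_nv · A_b · n · n_s = 372 × 452.4 × 5 × 2 / 1000 = 1683 kN.
Design strength φR_n = 0.75 × 1683 = 1260 kN.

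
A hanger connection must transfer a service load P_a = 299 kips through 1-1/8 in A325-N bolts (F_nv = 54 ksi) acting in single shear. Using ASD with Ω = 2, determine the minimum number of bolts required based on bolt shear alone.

12 bolts

A_b = π·1.125²/4 = 0.994 in².
Per-bolt allowable strength R_n/Ω = 54 × 0.994 × 1 / 2 = 26.84 kips.
n ≥ 299 / 26.84 = 11.14 → use 12 bolts.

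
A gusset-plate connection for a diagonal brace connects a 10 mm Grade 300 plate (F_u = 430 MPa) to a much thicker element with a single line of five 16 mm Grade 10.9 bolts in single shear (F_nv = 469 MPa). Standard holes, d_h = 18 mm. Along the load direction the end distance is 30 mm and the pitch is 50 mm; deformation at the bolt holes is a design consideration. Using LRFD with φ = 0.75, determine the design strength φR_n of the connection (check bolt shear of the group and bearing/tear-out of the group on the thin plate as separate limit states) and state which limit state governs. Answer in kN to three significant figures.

354 kN (bolt shear governs)

Bolt shear: A_b = π·16²/4 = 201.1 mm²; R_n = 469 × 201.1 × 5 × 1 / 1000 = 471.5 kN → 0.75 × 471.5 = 354 kN.
Bearing (1.2 l_c t F_u ≤ 2.4 d t F_u): upper limit = 2.4·16·10·430 / 1000 = 165.1 kN.
  Edge l_c = 30 − 18/2 = 21 → r_n = 108.4 kN; interior l_c = 50 − 18 = 32 → r_n = 165.1 kN.
  R_n,bearing = 1·108.4 + 4·165.1 = 768.8 kN → 0.75 × 768.8 = 577 kN.
Bolt shear governs: 354 kN.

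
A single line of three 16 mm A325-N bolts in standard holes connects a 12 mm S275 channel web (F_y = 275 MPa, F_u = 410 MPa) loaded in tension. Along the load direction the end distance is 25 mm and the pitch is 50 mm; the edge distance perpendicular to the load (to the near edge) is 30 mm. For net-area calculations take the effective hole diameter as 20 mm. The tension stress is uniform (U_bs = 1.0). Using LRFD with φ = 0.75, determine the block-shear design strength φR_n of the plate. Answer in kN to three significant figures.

Shear plane L_v = 25 + 2·50 = 125 mm; A_gv = 125 × 12 = 1500 mm².
A_nv = (125 − 2.5·20) × 12 = 900 mm².
A_nt = (30 − 0.5·20) × 12 = 240 mm².
0.6 F_u A_nv = 221.4 kN; 0.6 F_y A_gv = 247.5 kN → shear rupture governs the shear term.
R_n = 221.4 + 1.0 × 410 × 240 / 1000 = 319.8 kN.
Design strength φR_n = 0.75 × 319.8 = 240 kN.

240 kN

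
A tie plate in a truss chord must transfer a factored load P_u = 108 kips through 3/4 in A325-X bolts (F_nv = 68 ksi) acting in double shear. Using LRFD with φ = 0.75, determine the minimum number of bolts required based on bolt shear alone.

3 bolts

A_b = π·0.75²/4 = 0.4418 in².
Per-bolt design strength φR_n = 0.75 × 68 × 0.4418 × 2 = 45.06 kips.
n ≥ 108 / 45.06 = 2.397 → use 3 bolts.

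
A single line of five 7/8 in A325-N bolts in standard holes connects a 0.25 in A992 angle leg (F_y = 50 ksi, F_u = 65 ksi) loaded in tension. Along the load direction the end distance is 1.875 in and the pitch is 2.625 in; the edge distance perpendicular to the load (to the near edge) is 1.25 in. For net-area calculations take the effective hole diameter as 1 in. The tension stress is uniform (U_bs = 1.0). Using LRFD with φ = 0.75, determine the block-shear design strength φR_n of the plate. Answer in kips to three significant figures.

66.7 kips

Shear plane L_v = 1.875 + 4·2.625 = 12.38 in; A_gv = 12.38 × 0.25 = 3.094 in².
A_nv = (12.38 − 4.5·1) × 0.25 = 1.969 in².
A_nt = (1.25 − 0.5·1) × 0.25 = 0.1875 in².
0.6 F_u A_nv = 76.78 kips; 0.6 F_y A_gv = 92.81 kips → shear rupture governs the shear term.
R_n = 76.78 + 1.0 × 65 × 0.1875 = 88.97 kips.
Design strength φR_n = 0.75 × 88.97 = 66.7 kips.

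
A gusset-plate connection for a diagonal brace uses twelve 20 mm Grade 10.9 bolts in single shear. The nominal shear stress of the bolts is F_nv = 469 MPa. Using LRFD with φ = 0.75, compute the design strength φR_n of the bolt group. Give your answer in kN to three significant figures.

1330 kN

A_b = π × 20² / 4 = 314.2 mm².
R_n = F_nv · A_b · n · n_s = 469 × 314.2 × 12 × 1 / 1000 = 1768 kN.
Design strength φR_n = 0.75 × 1768 = 1330 kN.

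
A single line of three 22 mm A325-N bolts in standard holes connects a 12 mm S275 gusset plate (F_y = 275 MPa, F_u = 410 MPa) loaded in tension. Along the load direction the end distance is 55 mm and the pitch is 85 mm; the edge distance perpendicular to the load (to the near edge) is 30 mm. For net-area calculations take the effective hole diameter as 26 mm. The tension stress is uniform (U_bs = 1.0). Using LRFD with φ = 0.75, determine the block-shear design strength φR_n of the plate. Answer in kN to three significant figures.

397 kN

Shear plane L_v = 55 + 2·85 = 225 mm; A_gv = 225 × 12 = 2700 mm².
A_nv = (225 − 2.5·26) × 12 = 1920 mm².
A_nt = (30 − 0.5·26) × 12 = 204 mm².
0.6 F_u A_nv = 472.3 kN; 0.6 F_y A_gv = 445.5 kN → shear yielding governs the shear term.
R_n = 445.5 + 1.0 × 410 × 204 / 1000 = 529.1 kN.
Design strength φR_n = 0.75 × 529.1 = 397 kN.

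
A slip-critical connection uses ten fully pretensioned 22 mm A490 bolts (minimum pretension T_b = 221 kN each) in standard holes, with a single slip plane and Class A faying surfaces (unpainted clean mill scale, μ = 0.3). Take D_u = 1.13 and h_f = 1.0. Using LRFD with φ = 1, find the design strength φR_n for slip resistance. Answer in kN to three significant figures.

749 kN

R_n = μ · D_u · h_f · T_b · n_s · n_b = 0.3 × 1.13 × 1.0 × 221 × 1 × 10 = 749.2 kN.
Design strength φR_n = 1 × 749.2 = 749 kN.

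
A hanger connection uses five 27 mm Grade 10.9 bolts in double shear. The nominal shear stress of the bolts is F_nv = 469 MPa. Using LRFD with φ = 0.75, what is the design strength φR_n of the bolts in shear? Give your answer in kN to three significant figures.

A_b = π × 27² / 4 = 572.6 mm².
R_n = F_nv · A_b · n · n_s = 469 × 572.6 × 5 × 2 / 1000 = 2685 kN.
Design strength φR_n = 0.75 × 2685 = 2010 kN.

2010 kN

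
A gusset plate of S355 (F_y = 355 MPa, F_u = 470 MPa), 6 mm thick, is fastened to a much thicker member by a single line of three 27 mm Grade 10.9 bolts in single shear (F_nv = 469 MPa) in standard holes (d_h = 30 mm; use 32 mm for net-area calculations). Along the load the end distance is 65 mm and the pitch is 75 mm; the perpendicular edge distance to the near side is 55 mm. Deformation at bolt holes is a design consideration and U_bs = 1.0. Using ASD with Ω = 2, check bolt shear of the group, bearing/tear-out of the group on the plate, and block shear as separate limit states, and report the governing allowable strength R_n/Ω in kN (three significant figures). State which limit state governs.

Bolt shear: A_b = π·27²/4 = 572.6 mm²; R_n = 469 × 572.6 × 3 × 1 / 1000 = 805.6 kN → 805.6 / 2 = 403 kN.
Bearing: edge l_c = 50, r_n = 169.2 kN; interior l_c = 45, r_n = 152.3 kN; R_n = 169.2 + 2·152.3 = 473.8 kN → 237 kN.
Block shear: A_gv = 1290, A_nv = 810, A_nt = 234 mm²; R_n = min(0.6F_uA_nv, 0.6F_yA_gv) + U_bs·F_u·A_nt = 338.4 kN → 169 kN.
Block shear governs: 169 kN.

169 kN (block shear governs)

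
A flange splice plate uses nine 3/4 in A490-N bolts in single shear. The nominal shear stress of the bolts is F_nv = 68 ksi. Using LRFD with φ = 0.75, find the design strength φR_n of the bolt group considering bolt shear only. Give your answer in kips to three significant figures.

A_b = π × 0.75² / 4 = 0.4418 in².
R_n = F_nv · A_b · n · n_s = 68 × 0.4418 × 9 × 1 = 270.4 kips.
Design strength φR_n = 0.75 × 270.4 = 203 kips.

203 kips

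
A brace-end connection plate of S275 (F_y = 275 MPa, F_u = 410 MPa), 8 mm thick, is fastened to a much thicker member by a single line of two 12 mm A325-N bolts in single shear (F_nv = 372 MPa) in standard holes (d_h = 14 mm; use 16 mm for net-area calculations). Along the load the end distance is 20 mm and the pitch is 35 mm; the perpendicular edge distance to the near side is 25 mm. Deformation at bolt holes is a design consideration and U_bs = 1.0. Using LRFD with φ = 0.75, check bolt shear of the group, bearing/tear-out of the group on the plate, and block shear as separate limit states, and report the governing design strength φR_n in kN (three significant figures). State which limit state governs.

Bolt shear: A_b = π·12²/4 = 113.1 mm²; R_n = 372 × 113.1 × 2 × 1 / 1000 = 84.14 kN → 0.75 × 84.14 = 63.1 kN.
Bearing: edge l_c = 13, r_n = 51.17 kN; interior l_c = 21, r_n = 82.66 kN; R_n = 51.17 + 1·82.66 = 133.8 kN → 100 kN.
Block shear: A_gv = 440, A_nv = 248, A_nt = 136 mm²; R_n = min(0.6F_uA_nv, 0.6F_yA_gv) + U_bs·F_u·A_nt = 116.8 kN → 87.6 kN.
Bolt shear governs: 63.1 kN.

63.1 kN (bolt shear governs)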